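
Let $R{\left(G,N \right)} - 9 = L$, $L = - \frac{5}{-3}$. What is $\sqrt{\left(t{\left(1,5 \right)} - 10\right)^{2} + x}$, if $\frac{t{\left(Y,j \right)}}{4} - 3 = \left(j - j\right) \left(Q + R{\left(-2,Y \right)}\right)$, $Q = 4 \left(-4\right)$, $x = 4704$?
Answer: $2 \sqrt{1177} \approx 68.615$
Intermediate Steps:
$L = \frac{5}{3}$ ($L = \left(-5\right) \left(- \frac{1}{3}\right) = \frac{5}{3} \approx 1.6667$)
$R{\left(G,N \right)} = \frac{32}{3}$ ($R{\left(G,N \right)} = 9 + \frac{5}{3} = \frac{32}{3}$)
$Q = -16$
$t{\left(Y,j \right)} = 12$ ($t{\left(Y,j \right)} = 12 + 4 \left(j - j\right) \left(-16 + \frac{32}{3}\right) = 12 + 4 \cdot 0 \left(- \frac{16}{3}\right) = 12 + 4 \cdot 0 = 12 + 0 = 12$)
$\sqrt{\left(t{\left(1,5 \right)} - 10\right)^{2} + x} = \sqrt{\left(12 - 10\right)^{2} + 4704} = \sqrt{2^{2} + 4704} = \sqrt{4 + 4704} = \sqrt{4708} = 2 \sqrt{1177}$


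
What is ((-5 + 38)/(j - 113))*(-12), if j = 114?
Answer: -396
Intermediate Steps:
((-5 + 38)/(j - 113))*(-12) = ((-5 + 38)/(114 - 113))*(-12) = (33/1)*(-12) = (33*1)*(-12) = 33*(-12) = -396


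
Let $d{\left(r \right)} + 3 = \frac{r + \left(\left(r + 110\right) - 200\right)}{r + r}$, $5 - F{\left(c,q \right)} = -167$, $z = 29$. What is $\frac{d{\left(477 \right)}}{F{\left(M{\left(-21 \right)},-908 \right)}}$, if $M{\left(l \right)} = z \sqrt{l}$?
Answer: $- \frac{111}{9116} \approx -0.012176$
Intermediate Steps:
$M{\left(l \right)} = 29 \sqrt{l}$
$F{\left(c,q \right)} = 172$ ($F{\left(c,q \right)} = 5 - -167 = 5 + 167 = 172$)
$d{\left(r \right)} = -3 + \frac{-90 + 2 r}{2 r}$ ($d{\left(r \right)} = -3 + \frac{r + \left(\left(r + 110\right) - 200\right)}{r + r} = -3 + \frac{r + \left(\left(110 + r\right) - 200\right)}{2 r} = -3 + \left(r + \left(-90 + r\right)\right) \frac{1}{2 r} = -3 + \left(-90 + 2 r\right) \frac{1}{2 r} = -3 + \frac{-90 + 2 r}{2 r}$)
$\frac{d{\left(477 \right)}}{F{\left(M{\left(-21 \right)},-908 \right)}} = \frac{-2 - \frac{45}{477}}{172} = \left(-2 - \frac{5}{53}\right) \frac{1}{172} = \left(- \frac{111}{53}\right) \frac{1}{172} = - \frac{111}{9116}$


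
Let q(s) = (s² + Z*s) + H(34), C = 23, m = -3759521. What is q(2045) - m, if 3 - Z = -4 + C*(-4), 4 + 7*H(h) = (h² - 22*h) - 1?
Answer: 57008410/7 ≈ 8.1441e+6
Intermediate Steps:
H(h) = -5/7 - 22*h/7 + h²/7 (H(h) = -4/7 + ((h² - 22*h) - 1)/7 = -4/7 + (-1 + h² - 22*h)/7 = -4/7 + (-⅐ - 22*h/7 + h²/7) = -5/7 - 22*h/7 + h²/7)
Z = 99 (Z = 3 - (-4 + 23*(-4)) = 3 - (-4 - 92) = 3 - 1*(-96) = 3 + 96 = 99)
q(s) = 403/7 + s² + 99*s (q(s) = (s² + 99*s) + (-5/7 - 22/7*34 + (⅐)*34²) = (s² + 99*s) + (-5/7 - 748/7 + (⅐)*1156) = (s² + 99*s) + (-5/7 - 748/7 + 1156/7) = (s² + 99*s) + 403/7 = 403/7 + s² + 99*s)
q(2045) - m = (403/7 + 2045² + 99*2045) - 1*(-3759521) = (403/7 + 4182025 + 202455) + 3759521 = 30691763/7 + 3759521 = 57008410/7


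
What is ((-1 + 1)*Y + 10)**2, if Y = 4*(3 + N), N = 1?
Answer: 100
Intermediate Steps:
Y = 16 (Y = 4*(3 + 1) = 4*4 = 16)
((-1 + 1)*Y + 10)**2 = ((-1 + 1)*16 + 10)**2 = (0*16 + 10)**2 = (0 + 10)**2 = 10**2 = 100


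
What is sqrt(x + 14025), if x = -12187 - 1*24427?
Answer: 7*I*sqrt(461) ≈ 150.3*I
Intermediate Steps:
x = -36614 (x = -12187 - 24427 = -36614)
sqrt(x + 14025) = sqrt(-36614 + 14025) = sqrt(-22589) = 7*I*sqrt(461)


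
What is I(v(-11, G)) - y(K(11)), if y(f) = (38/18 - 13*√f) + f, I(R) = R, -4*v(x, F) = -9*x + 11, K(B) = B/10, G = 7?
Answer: -1382/45 + 13*√110/10 ≈ -17.077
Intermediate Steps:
K(B) = B/10 (K(B) = B*(⅒) = B/10)
v(x, F) = -11/4 + 9*x/4 (v(x, F) = -(-9*x + 11)/4 = -(11 - 9*x)/4 = -11/4 + 9*x/4)
y(f) = 19/9 + f - 13*√f (y(f) = (38*(1/18) - 13*√f) + f = (19/9 - 13*√f) + f = 19/9 + f - 13*√f)
I(v(-11, G)) - y(K(11)) = (-11/4 + (9/4)*(-11)) - (19/9 + (⅒)*11 - 13*√110/10) = (-11/4 - 99/4) - (19/9 + 11/10 - 13*√110/10) = -55/2 - (19/9 + 11/10 - 13*√110/10) = -55/2 - (289/90 - 13*√110/10) = -55/2 + (-289/90 + 13*√110/10) = -1382/45 + 13*√110/10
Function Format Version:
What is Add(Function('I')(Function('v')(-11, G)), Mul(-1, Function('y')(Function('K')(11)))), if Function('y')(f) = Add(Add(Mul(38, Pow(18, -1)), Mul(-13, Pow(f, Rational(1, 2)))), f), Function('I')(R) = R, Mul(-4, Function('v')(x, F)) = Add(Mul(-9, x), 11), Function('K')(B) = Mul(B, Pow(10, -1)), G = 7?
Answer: Add(Rational(-1382, 45), Mul(Rational(13, 10), Pow(110, Rational(1, 2)))) ≈ -17.077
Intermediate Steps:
Function('K')(B) = Mul(Rational(1, 10), B) (Function('K')(B) = Mul(B, Rational(1, 10)) = Mul(Rational(1, 10), B))
Function('v')(x, F) = Add(Rational(-11, 4), Mul(Rational(9, 4), x)) (Function('v')(x, F) = Mul(Rational(-1, 4), Add(Mul(-9, x), 11)) = Mul(Rational(-1, 4), Add(11, Mul(-9, x))) = Add(Rational(-11, 4), Mul(Rational(9, 4), x)))
Function('y')(f) = Add(Rational(19, 9), f, Mul(-13, Pow(f, Rational(1, 2)))) (Function('y')(f) = Add(Add(Mul(38, Rational(1, 18)), Mul(-13, Pow(f, Rational(1, 2)))), f) = Add(Add(Rational(19, 9), Mul(-13, Pow(f, Rational(1, 2)))), f) = Add(Rational(19, 9), f, Mul(-13, Pow(f, Rational(1, 2)))))
Add(Function('I')(Function('v')(-11, G)), Mul(-1, Function('y')(Function('K')(11)))) = Add(Add(Rational(-11, 4), Mul(Rational(9, 4), -11)), Mul(-1, Add(Rational(19, 9), Mul(Rational(1, 10), 11), Mul(-13, Pow(Mul(Rational(1, 10), 11), Rational(1, 2)))))) = Add(Add(Rational(-11, 4), Rational(-99, 4)), Mul(-1, Add(Rational(19, 9), Rational(11, 10), Mul(-13, Pow(Rational(11, 10), Rational(1, 2)))))) = Add(Rational(-55, 2), Mul(-1, Add(Rational(19, 9), Rational(11, 10), Mul(-13, Mul(Rational(1, 10), Pow(110, Rational(1, 2))))))) = Add(Rational(-55, 2), Mul(-1, Add(Rational(19, 9), Rational(11, 10), Mul(Rational(-13, 10), Pow(110, Rational(1, 2)))))) = Add(Rational(-55, 2), Mul(-1, Add(Rational(289, 90), Mul(Rational(-13, 10), Pow(110, Rational(1, 2)))))) = Add(Rational(-55, 2), Add(Rational(-289, 90), Mul(Rational(13, 10), Pow(110, Rational(1, 2))))) = Add(Rational(-1382, 45), Mul(Rational(13, 10), Pow(110, Rational(1, 2))))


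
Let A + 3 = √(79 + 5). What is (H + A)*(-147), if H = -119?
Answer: 17934 - 294*√21 ≈ 16587.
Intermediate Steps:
A = -3 + 2*√21 (A = -3 + √(79 + 5) = -3 + √84 = -3 + 2*√21 ≈ 6.1652)
(H + A)*(-147) = (-119 + (-3 + 2*√21))*(-147) = (-122 + 2*√21)*(-147) = 17934 - 294*√21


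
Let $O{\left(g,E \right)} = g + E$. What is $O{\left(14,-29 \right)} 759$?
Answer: $-11385$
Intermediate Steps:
$O{\left(g,E \right)} = E + g$
$O{\left(14,-29 \right)} 759 = \left(-29 + 14\right) 759 = \left(-15\right) 759 = -11385$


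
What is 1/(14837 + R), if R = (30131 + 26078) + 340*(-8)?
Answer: 1/68326 ≈ 1.4636e-5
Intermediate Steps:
R = 53489 (R = 56209 - 2720 = 53489)
1/(14837 + R) = 1/(14837 + 53489) = 1/68326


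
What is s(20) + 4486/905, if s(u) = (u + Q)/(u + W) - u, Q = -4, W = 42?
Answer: -414794/28055 ≈ -14.785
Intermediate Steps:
s(u) = -u + (-4 + u)/(42 + u) (s(u) = (u - 4)/(u + 42) - u = (-4 + u)/(42 + u) - u = -u + (-4 + u)/(42 + u))
s(20) + 4486/905 = (-4 - 1*20² - 41*20)/(42 + 20) + 4486/905 = (-4 - 1*400 - 820)/62 + 4486*(1/905) = (-4 - 400 - 820)/62 + 4486/905 = (1/62)*(-1224) + 4486/905 = -612/31 + 4486/905 = -414794/28055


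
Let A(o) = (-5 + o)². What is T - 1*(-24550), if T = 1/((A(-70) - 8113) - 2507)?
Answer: 122627249/4995 ≈ 24550.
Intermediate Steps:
T = -1/4995 (T = 1/(((-5 - 70)² - 8113) - 2507) = 1/(((-75)² - 8113) - 2507) = 1/((5625 - 8113) - 2507) = 1/(-2488 - 2507) = 1/(-4995) = -1/4995 ≈ -0.00020020)
T - 1*(-24550) = -1/4995 - 1*(-24550) = -1/4995 + 24550 = 122627249/4995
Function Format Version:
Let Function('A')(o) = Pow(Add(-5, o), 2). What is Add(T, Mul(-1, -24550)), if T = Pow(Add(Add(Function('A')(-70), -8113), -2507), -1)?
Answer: Rational(122627249, 4995) ≈ 24550.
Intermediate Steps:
T = Rational(-1, 4995) (T = Pow(Add(Add(Pow(Add(-5, -70), 2), -8113), -2507), -1) = Pow(Add(Add(Pow(-75, 2), -8113), -2507), -1) = Pow(Add(Add(5625, -8113), -2507), -1) = Pow(Add(-2488, -2507), -1) = Pow(-4995, -1) = Rational(-1, 4995) ≈ -0.00020020)
Add(T, Mul(-1, -24550)) = Add(Rational(-1, 4995), Mul(-1, -24550)) = Add(Rational(-1, 4995), 24550) = Rational(122627249, 4995)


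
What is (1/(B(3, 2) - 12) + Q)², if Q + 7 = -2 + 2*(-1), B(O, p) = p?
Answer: 12321/100 ≈ 123.21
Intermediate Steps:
Q = -11 (Q = -7 + (-2 + 2*(-1)) = -7 + (-2 - 2) = -7 - 4 = -11)
(1/(B(3, 2) - 12) + Q)² = (1/(2 - 12) - 11)² = (1/(-10) - 11)² = (-⅒ - 11)² = (-111/10)² = 12321/100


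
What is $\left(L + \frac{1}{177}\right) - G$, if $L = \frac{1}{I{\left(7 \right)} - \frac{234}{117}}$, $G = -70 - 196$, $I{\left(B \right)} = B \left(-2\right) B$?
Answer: $\frac{4708123}{17700} \approx 266.0$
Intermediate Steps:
$I{\left(B \right)} = - 2 B^{2}$ ($I{\left(B \right)} = - 2 B B = - 2 B^{2}$)
$G = -266$ ($G = -70 - 196 = -266$)
$L = - \frac{1}{100}$ ($L = \frac{1}{- 2 \cdot 7^{2} - \frac{234}{117}} = \frac{1}{\left(-2\right) 49 - 2} = \frac{1}{-98 - 2} = \frac{1}{-100} = - \frac{1}{100} \approx -0.01$)
$\left(L + \frac{1}{177}\right) - G = \left(- \frac{1}{100} + \frac{1}{177}\right) - -266 = \left(- \frac{1}{100} + \frac{1}{177}\right) + 266 = - \frac{77}{17700} + 266 = \frac{4708123}{17700}$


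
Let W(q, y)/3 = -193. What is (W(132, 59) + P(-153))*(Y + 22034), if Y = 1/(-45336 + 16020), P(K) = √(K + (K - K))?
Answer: -124668107399/9772 + 645948743*I*√17/9772 ≈ -1.2758e+7 + 2.7255e+5*I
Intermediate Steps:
W(q, y) = -579 (W(q, y) = 3*(-193) = -579)
P(K) = √K (P(K) = √(K + 0) = √K)
Y = -1/29316 (Y = 1/(-29316) = -1/29316 ≈ -3.4111e-5)
(W(132, 59) + P(-153))*(Y + 22034) = (-579 + √(-153))*(-1/29316 + 22034) = (-579 + 3*I*√17)*(645948743/29316) = -124668107399/9772 + 645948743*I*√17/9772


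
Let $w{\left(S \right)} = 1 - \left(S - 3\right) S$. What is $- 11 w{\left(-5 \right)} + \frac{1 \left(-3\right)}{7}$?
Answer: $\frac{3000}{7} \approx 428.57$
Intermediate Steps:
$w{\left(S \right)} = 1 - S \left(-3 + S\right)$ ($w{\left(S \right)} = 1 - \left(-3 + S\right) S = 1 - S \left(-3 + S\right)$)
$- 11 w{\left(-5 \right)} + \frac{1 \left(-3\right)}{7} = - 11 \left(1 - \left(-5\right)^{2} + 3 \left(-5\right)\right) + \frac{1 \left(-3\right)}{7} = - 11 \left(1 - 25 - 15\right) - \frac{3}{7} = \left(-11\right) \left(-39\right) - \frac{3}{7} = 429 - \frac{3}{7} = \frac{3000}{7}$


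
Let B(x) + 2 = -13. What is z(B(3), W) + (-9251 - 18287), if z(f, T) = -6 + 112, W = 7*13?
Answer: -27432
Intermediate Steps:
W = 91
B(x) = -15 (B(x) = -2 - 13 = -15)
z(f, T) = 106
z(B(3), W) + (-9251 - 18287) = 106 + (-9251 - 18287) = 106 - 27538 = -27432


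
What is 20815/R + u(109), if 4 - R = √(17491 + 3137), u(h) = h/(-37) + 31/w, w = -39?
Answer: -57851939/7435779 - 62445*√573/10306 ≈ -152.82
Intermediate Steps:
u(h) = -31/39 - h/37 (u(h) = h/(-37) + 31/(-39) = h*(-1/37) + 31*(-1/39) = -h/37 - 31/39 = -31/39 - h/37)
R = 4 - 6*√573 (R = 4 - √(17491 + 3137) = 4 - √20628 = 4 - 6*√573 ≈ -139.62)
20815/R + u(109) = 20815/(4 - 6*√573) + (-31/39 - 1/37*109) = 20815/(4 - 6*√573) + (-31/39 - 109/37) = 20815/(4 - 6*√573) - 5398/1443 = -5398/1443 + 20815/(4 - 6*√573)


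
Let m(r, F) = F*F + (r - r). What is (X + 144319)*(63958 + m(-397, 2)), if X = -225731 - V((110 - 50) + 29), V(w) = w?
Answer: -5212966962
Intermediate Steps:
X = -225820 (X = -225731 - ((110 - 50) + 29) = -225731 - (60 + 29) = -225731 - 1*89 = -225731 - 89 = -225820)
m(r, F) = F² (m(r, F) = F² + 0 = F²)
(X + 144319)*(63958 + m(-397, 2)) = (-225820 + 144319)*(63958 + 2²) = -81501*(63958 + 4) = -81501*63962 = -5212966962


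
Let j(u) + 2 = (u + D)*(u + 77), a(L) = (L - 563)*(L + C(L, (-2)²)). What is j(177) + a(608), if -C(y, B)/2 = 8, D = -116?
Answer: 42132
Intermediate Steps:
C(y, B) = -16 (C(y, B) = -2*8 = -16)
a(L) = (-563 + L)*(-16 + L) (a(L) = (L - 563)*(L - 16) = (-563 + L)*(-16 + L))
j(u) = -2 + (-116 + u)*(77 + u) (j(u) = -2 + (u - 116)*(u + 77) = -2 + (-116 + u)*(77 + u))
j(177) + a(608) = (-8934 + 177² - 39*177) + (9008 + 608² - 579*608) = (-8934 + 31329 - 6903) + (9008 + 369664 - 352032) = 15492 + 26640 = 42132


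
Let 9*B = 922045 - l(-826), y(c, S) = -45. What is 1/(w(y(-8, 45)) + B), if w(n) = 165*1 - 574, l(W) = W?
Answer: 9/919190 ≈ 9.7912e-6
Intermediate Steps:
B = 922871/9 (B = (922045 - 1*(-826))/9 = (922045 + 826)/9 = (⅑)*922871 = 922871/9 ≈ 1.0254e+5)
w(n) = -409 (w(n) = 165 - 574 = -409)
1/(w(y(-8, 45)) + B) = 1/(-409 + 922871/9) = 1/(919190/9) = 9/919190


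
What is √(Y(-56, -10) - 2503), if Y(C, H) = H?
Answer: I*√2513 ≈ 50.13*I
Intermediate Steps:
√(Y(-56, -10) - 2503) = √(-10 - 2503) = √(-2513) = I*√2513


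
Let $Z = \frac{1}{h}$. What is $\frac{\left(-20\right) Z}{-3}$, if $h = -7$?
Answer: $- \frac{20}{21} \approx -0.95238$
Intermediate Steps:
$Z = - \frac{1}{7}$ ($Z = \frac{1}{-7} = - \frac{1}{7} \approx -0.14286$)
$\frac{\left(-20\right) Z}{-3} = \frac{\left(-20\right) \left(- \frac{1}{7}\right)}{-3} = \frac{20}{7} \left(- \frac{1}{3}\right) = - \frac{20}{21}$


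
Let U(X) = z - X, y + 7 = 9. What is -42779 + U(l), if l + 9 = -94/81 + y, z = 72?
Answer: -3458606/81 ≈ -42699.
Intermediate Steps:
y = 2 (y = -7 + 9 = 2)
l = -661/81 (l = -9 + (-94/81 + 2) = -9 + 68/81 = -661/81 ≈ -8.1605)
U(X) = 72 - X
-42779 + U(l) = -42779 + (72 - 1*(-661/81)) = -42779 + (72 + 661/81) = -42779 + 6493/81 = -3458606/81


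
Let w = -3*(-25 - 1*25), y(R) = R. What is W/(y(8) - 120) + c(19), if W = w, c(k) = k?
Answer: 989/56 ≈ 17.661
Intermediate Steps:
w = 150 (w = -3*(-25 - 25) = -3*(-50) = 150)
W = 150
W/(y(8) - 120) + c(19) = 150/(8 - 120) + 19 = 150/(-112) + 19 = -1/112*150 + 19 = -75/56 + 19 = 989/56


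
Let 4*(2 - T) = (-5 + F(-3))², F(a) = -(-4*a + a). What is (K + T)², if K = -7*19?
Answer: 32400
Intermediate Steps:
F(a) = 3*a (F(a) = -(-3)*a = 3*a)
T = -47 (T = 2 - (-5 + 3*(-3))²/4 = 2 - (-5 - 9)²/4 = 2 - ¼*(-14)² = 2 - ¼*196 = 2 - 49 = -47)
K = -133
(K + T)² = (-133 - 47)² = (-180)² = 32400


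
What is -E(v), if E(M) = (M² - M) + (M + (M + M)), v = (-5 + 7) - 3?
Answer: 1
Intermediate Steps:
v = -1 (v = 2 - 3 = -1)
E(M) = M² + 2*M (E(M) = (M² - M) + (M + 2*M) = (M² - M) + 3*M = M² + 2*M)
-E(v) = -(-1)*(2 - 1) = -(-1) = -1*(-1) = 1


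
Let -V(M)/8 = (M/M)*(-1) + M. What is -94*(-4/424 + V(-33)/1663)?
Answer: -1276943/88139 ≈ -14.488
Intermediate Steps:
V(M) = 8 - 8*M (V(M) = -8*((M/M)*(-1) + M) = -8*(1*(-1) + M) = -8*(-1 + M) = 8 - 8*M)
-94*(-4/424 + V(-33)/1663) = -94*(-4/424 + (8 - 8*(-33))/1663) = -94*(-4*1/424 + (8 + 264)*(1/1663)) = -94*(-1/106 + 272*(1/1663)) = -94*(-1/106 + 272/1663) = -94*27169/176278 = -1276943/88139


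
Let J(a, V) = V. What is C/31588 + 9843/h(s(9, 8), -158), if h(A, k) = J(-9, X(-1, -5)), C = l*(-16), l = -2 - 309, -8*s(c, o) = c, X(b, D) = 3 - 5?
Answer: -77727683/15794 ≈ -4921.3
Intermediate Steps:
X(b, D) = -2
s(c, o) = -c/8
l = -311
C = 4976 (C = -311*(-16) = 4976)
h(A, k) = -2
C/31588 + 9843/h(s(9, 8), -158) = 4976/31588 + 9843/(-2) = 4976*(1/31588) + 9843*(-½) = 1244/7897 - 9843/2 = -77727683/15794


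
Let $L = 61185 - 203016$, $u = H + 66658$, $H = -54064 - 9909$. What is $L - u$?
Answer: $-144516$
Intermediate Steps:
$H = -63973$
$u = 2685$ ($u = -63973 + 66658 = 2685$)
$L = -141831$
$L - u = -141831 - 2685 = -144516$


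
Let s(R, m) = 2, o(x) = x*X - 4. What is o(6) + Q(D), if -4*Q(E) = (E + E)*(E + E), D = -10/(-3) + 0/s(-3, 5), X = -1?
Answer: -190/9 ≈ -21.111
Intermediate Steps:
o(x) = -4 - x (o(x) = x*(-1) - 4 = -x - 4 = -4 - x)
D = 10/3 (D = -10/(-3) + 0/2 = -10*(-⅓) + 0*(½) = 10/3 + 0 = 10/3 ≈ 3.3333)
Q(E) = -E² (Q(E) = -(E + E)*(E + E)/4 = -2*E*2*E/4 = -E²)
o(6) + Q(D) = (-4 - 1*6) - (10/3)² = (-4 - 6) - 1*100/9 = -10 - 100/9 = -190/9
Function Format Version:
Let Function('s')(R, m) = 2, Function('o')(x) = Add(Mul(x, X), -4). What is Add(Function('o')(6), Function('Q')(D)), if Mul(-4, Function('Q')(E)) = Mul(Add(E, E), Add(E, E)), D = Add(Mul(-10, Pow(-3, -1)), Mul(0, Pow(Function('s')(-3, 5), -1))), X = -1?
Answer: Rational(-190, 9) ≈ -21.111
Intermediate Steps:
Function('o')(x) = Add(-4, Mul(-1, x)) (Function('o')(x) = Add(Mul(x, -1), -4) = Add(Mul(-1, x), -4) = Add(-4, Mul(-1, x)))
D = Rational(10, 3) (D = Add(Mul(-10, Pow(-3, -1)), Mul(0, Pow(2, -1))) = Add(Mul(-10, Rational(-1, 3)), Mul(0, Rational(1, 2))) = Add(Rational(10, 3), 0) = Rational(10, 3) ≈ 3.3333)
Function('Q')(E) = Mul(-1, Pow(E, 2)) (Function('Q')(E) = Mul(Rational(-1, 4), Mul(Add(E, E), Add(E, E))) = Mul(Rational(-1, 4), Mul(Mul(2, E), Mul(2, E))) = Mul(Rational(-1, 4), Mul(4, Pow(E, 2))) = Mul(-1, Pow(E, 2)))
Add(Function('o')(6), Function('Q')(D)) = Add(Add(-4, Mul(-1, 6)), Mul(-1, Pow(Rational(10, 3), 2))) = Add(Add(-4, -6), Mul(-1, Rational(100, 9))) = Add(-10, Rational(-100, 9)) = Rational(-190, 9)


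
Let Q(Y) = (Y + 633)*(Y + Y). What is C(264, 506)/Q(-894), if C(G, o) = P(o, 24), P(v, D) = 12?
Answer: 1/38889 ≈ 2.5714e-5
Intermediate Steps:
C(G, o) = 12
Q(Y) = 2*Y*(633 + Y) (Q(Y) = (633 + Y)*(2*Y) = 2*Y*(633 + Y))
C(264, 506)/Q(-894) = 12/((2*(-894)*(633 - 894))) = 12/((2*(-894)*(-261))) = 12/466668 = 12*(1/466668) = 1/38889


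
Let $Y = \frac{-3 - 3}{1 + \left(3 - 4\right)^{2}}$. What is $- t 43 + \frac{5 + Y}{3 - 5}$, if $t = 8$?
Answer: $-345$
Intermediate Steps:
$Y = -3$ ($Y = - \frac{6}{1 + \left(-1\right)^{2}} = - \frac{6}{1 + 1} = - \frac{6}{2} = \left(-6\right) \frac{1}{2} = -3$)
$- t 43 + \frac{5 + Y}{3 - 5} = \left(-1\right) 8 \cdot 43 + \frac{5 - 3}{3 - 5} = \left(-8\right) 43 + \frac{2}{-2} = -344 + 2 \left(- \frac{1}{2}\right) = -344 - 1 = -345$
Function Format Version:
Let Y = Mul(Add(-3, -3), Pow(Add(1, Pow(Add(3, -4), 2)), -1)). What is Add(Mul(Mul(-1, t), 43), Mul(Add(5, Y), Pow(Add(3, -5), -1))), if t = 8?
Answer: -345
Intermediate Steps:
Y = -3 (Y = Mul(-6, Pow(Add(1, Pow(-1, 2)), -1)) = Mul(-6, Pow(Add(1, 1), -1)) = Mul(-6, Pow(2, -1)) = Mul(-6, Rational(1, 2)) = -3)
Add(Mul(Mul(-1, t), 43), Mul(Add(5, Y), Pow(Add(3, -5), -1))) = Add(Mul(Mul(-1, 8), 43), Mul(Add(5, -3), Pow(Add(3, -5), -1))) = Add(Mul(-8, 43), Mul(2, Pow(-2, -1))) = Add(-344, Mul(2, Rational(-1, 2))) = Add(-344, -1) = -345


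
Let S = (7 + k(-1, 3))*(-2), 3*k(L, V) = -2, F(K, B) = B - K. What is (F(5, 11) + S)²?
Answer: 400/9 ≈ 44.444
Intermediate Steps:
k(L, V) = -⅔ (k(L, V) = (⅓)*(-2) = -⅔)
S = -38/3 (S = (7 - ⅔)*(-2) = (19/3)*(-2) = -38/3 ≈ -12.667)
(F(5, 11) + S)² = ((11 - 1*5) - 38/3)² = ((11 - 5) - 38/3)² = (6 - 38/3)² = (-20/3)² = 400/9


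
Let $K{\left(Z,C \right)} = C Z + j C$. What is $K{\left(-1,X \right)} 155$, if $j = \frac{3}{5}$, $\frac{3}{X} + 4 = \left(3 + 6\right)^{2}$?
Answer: $- \frac{186}{77} \approx -2.4156$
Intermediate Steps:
$X = \frac{3}{77}$ ($X = \frac{3}{-4 + \left(3 + 6\right)^{2}} = \frac{3}{-4 + 9^{2}} = \frac{3}{-4 + 81} = \frac{3}{77} \approx 0.038961$)
$j = \frac{3}{5}$ ($j = 3 \cdot \frac{1}{5} = \frac{3}{5} \approx 0.6$)
$K{\left(Z,C \right)} = \frac{3 C}{5} + C Z$ ($K{\left(Z,C \right)} = C Z + \frac{3 C}{5} = \frac{3 C}{5} + C Z$)
$K{\left(-1,X \right)} 155 = \frac{1}{5} \cdot \frac{3}{77} \left(3 + 5 \left(-1\right)\right) 155 = \frac{1}{5} \cdot \frac{3}{77} \left(3 - 5\right) 155 = \frac{1}{5} \cdot \frac{3}{77} \left(-2\right) 155 = \left(- \frac{6}{385}\right) 155 = - \frac{186}{77}$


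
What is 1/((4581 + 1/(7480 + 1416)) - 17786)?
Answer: -8896/117471679 ≈ -7.5729e-5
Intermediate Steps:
1/((4581 + 1/(7480 + 1416)) - 17786) = 1/((4581 + 1/8896) - 17786) = 1/(40752577/8896 - 17786) = 1/(-117471679/8896) = -8896/117471679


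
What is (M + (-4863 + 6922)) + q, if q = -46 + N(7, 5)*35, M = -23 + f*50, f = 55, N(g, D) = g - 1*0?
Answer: 4985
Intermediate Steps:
N(g, D) = g (N(g, D) = g + 0 = g)
M = 2727 (M = -23 + 55*50 = -23 + 2750 = 2727)
q = 199 (q = -46 + 7*35 = -46 + 245 = 199)
(M + (-4863 + 6922)) + q = (2727 + (-4863 + 6922)) + 199 = (2727 + 2059) + 199 = 4786 + 199 = 4985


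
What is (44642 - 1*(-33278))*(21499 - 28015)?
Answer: -507726720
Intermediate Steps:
(44642 - 1*(-33278))*(21499 - 28015) = (44642 + 33278)*(-6516) = 77920*(-6516) = -507726720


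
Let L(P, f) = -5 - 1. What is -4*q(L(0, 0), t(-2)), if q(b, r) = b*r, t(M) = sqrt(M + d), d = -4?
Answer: 24*I*sqrt(6) ≈ 58.788*I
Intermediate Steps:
L(P, f) = -6
t(M) = sqrt(-4 + M) (t(M) = sqrt(M - 4) = sqrt(-4 + M))
-4*q(L(0, 0), t(-2)) = -(-24)*sqrt(-4 - 2) = -(-24)*sqrt(-6) = -(-24)*I*sqrt(6) = 24*I*sqrt(6)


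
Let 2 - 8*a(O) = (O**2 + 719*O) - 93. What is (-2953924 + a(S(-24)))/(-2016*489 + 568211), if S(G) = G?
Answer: 23614617/3340904 ≈ 7.0683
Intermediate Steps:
a(O) = 95/8 - 719*O/8 - O**2/8 (a(O) = 1/4 - ((O**2 + 719*O) - 93)/8 = 1/4 - (-93 + O**2 + 719*O)/8 = 1/4 + (93/8 - 719*O/8 - O**2/8) = 95/8 - 719*O/8 - O**2/8)
(-2953924 + a(S(-24)))/(-2016*489 + 568211) = (-2953924 + (95/8 - 719/8*(-24) - 1/8*(-24)**2))/(-2016*489 + 568211) = (-2953924 + (95/8 + 2157 - 1/8*576))/(-985824 + 568211) = (-2953924 + (95/8 + 2157 - 72))/(-417613) = (-2953924 + 16775/8)*(-1/417613) = -23614617/8*(-1/417613) = 23614617/3340904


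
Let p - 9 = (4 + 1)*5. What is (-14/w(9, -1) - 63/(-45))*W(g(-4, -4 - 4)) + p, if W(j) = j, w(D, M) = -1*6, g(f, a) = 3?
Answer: 226/5 ≈ 45.200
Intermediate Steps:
p = 34 (p = 9 + (4 + 1)*5 = 9 + 5*5 = 9 + 25 = 34)
w(D, M) = -6
(-14/w(9, -1) - 63/(-45))*W(g(-4, -4 - 4)) + p = (-14/(-6) - 63/(-45))*3 + 34 = (-14*(-⅙) - 63*(-1/45))*3 + 34 = (7/3 + 7/5)*3 + 34 = (56/15)*3 + 34 = 56/5 + 34 = 226/5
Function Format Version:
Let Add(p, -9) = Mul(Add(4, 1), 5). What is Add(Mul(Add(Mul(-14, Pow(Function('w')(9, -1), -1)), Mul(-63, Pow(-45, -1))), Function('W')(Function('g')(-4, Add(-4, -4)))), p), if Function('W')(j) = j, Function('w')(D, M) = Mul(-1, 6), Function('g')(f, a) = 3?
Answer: Rational(226, 5) ≈ 45.200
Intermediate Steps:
p = 34 (p = Add(9, Mul(Add(4, 1), 5)) = Add(9, Mul(5, 5)) = Add(9, 25) = 34)
Function('w')(D, M) = -6
Add(Mul(Add(Mul(-14, Pow(Function('w')(9, -1), -1)), Mul(-63, Pow(-45, -1))), Function('W')(Function('g')(-4, Add(-4, -4)))), p) = Add(Mul(Add(Mul(-14, Pow(-6, -1)), Mul(-63, Pow(-45, -1))), 3), 34) = Add(Mul(Add(Mul(-14, Rational(-1, 6)), Mul(-63, Rational(-1, 45))), 3), 34) = Add(Mul(Add(Rational(7, 3), Rational(7, 5)), 3), 34) = Add(Mul(Rational(56, 15), 3), 34) = Add(Rational(56, 5), 34) = Rational(226, 5)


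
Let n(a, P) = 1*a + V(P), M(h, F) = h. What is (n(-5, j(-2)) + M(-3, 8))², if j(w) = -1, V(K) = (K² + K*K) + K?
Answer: 49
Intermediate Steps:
V(K) = K + 2*K² (V(K) = (K² + K²) + K = 2*K² + K = K + 2*K²)
n(a, P) = a + P*(1 + 2*P) (n(a, P) = 1*a + P*(1 + 2*P) = a + P*(1 + 2*P))
(n(-5, j(-2)) + M(-3, 8))² = ((-5 - (1 + 2*(-1))) - 3)² = ((-5 - (1 - 2)) - 3)² = ((-5 - 1*(-1)) - 3)² = ((-5 + 1) - 3)² = (-4 - 3)² = (-7)² = 49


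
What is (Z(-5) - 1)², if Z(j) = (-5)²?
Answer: 576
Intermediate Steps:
Z(j) = 25
(Z(-5) - 1)² = (25 - 1)² = 24² = 576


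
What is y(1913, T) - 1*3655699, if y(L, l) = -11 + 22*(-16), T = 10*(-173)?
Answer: -3656062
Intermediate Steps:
T = -1730
y(L, l) = -363 (y(L, l) = -11 - 352 = -363)
y(1913, T) - 1*3655699 = -363 - 1*3655699 = -363 - 3655699 = -3656062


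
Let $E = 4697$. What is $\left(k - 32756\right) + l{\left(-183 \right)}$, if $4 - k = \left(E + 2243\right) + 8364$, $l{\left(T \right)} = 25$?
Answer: $-48031$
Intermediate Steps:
$k = -15300$ ($k = 4 - \left(\left(4697 + 2243\right) + 8364\right) = 4 - \left(6940 + 8364\right) = 4 - 15304 = -15300$)
$\left(k - 32756\right) + l{\left(-183 \right)} = \left(-15300 - 32756\right) + 25 = -48056 + 25 = -48031$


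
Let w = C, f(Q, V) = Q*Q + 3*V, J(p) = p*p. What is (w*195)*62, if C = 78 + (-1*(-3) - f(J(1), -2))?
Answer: 1039740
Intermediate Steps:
J(p) = p²
f(Q, V) = Q² + 3*V
C = 86 (C = 78 + (-1*(-3) - ((1²)² + 3*(-2))) = 78 + (3 - (1² - 6)) = 78 + (3 - (1 - 6)) = 78 + (3 - 1*(-5)) = 78 + (3 + 5) = 78 + 8 = 86)
w = 86
(w*195)*62 = (86*195)*62 = 16770*62 = 1039740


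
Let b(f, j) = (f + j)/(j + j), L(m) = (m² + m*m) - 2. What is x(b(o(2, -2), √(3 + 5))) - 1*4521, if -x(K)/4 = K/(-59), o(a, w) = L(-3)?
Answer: -266737/59 + 8*√2/59 ≈ -4520.8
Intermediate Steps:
L(m) = -2 + 2*m² (L(m) = (m² + m²) - 2 = 2*m² - 2 = -2 + 2*m²)
o(a, w) = 16 (o(a, w) = -2 + 2*(-3)² = -2 + 2*9 = -2 + 18 = 16)
b(f, j) = (f + j)/(2*j) (b(f, j) = (f + j)/((2*j)) = (f + j)*(1/(2*j)) = (f + j)/(2*j))
x(K) = 4*K/59 (x(K) = -4*K/(-59) = -4*K*(-1)/59 = -(-4)*K/59 = 4*K/59)
x(b(o(2, -2), √(3 + 5))) - 1*4521 = 4*((16 + √(3 + 5))/(2*(√(3 + 5))))/59 - 1*4521 = 4*((16 + √8)/(2*(√8)))/59 - 4521 = 4*((16 + 2*√2)/(2*((2*√2))))/59 - 4521 = 4*((√2/4)*(16 + 2*√2)/2)/59 - 4521 = 4*(√2*(16 + 2*√2)/8)/59 - 4521 = √2*(16 + 2*√2)/118 - 4521 = -4521 + √2*(16 + 2*√2)/118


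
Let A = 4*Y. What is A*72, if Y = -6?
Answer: -1728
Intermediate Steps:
A = -24 (A = 4*(-6) = -24)
A*72 = -24*72 = -1728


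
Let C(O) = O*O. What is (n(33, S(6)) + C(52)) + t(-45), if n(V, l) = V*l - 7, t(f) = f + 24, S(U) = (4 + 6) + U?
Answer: 3204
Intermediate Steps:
S(U) = 10 + U
t(f) = 24 + f
n(V, l) = -7 + V*l
C(O) = O²
(n(33, S(6)) + C(52)) + t(-45) = ((-7 + 33*(10 + 6)) + 52²) + (24 - 45) = ((-7 + 33*16) + 2704) - 21 = ((-7 + 528) + 2704) - 21 = (521 + 2704) - 21 = 3225 - 21 = 3204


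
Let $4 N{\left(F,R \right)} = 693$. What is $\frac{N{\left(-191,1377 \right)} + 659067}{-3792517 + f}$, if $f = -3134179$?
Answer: $- \frac{2636961}{27706784} \approx -0.095174$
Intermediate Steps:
$N{\left(F,R \right)} = \frac{693}{4}$ ($N{\left(F,R \right)} = \frac{1}{4} \cdot 693 = \frac{693}{4}$)
$\frac{N{\left(-191,1377 \right)} + 659067}{-3792517 + f} = \frac{\frac{693}{4} + 659067}{-3792517 - 3134179} = \frac{2636961}{4 \left(-6926696\right)} = \frac{2636961}{4} \left(- \frac{1}{6926696}\right) = - \frac{2636961}{27706784}$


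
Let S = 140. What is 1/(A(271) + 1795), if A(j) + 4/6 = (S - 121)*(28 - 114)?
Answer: 3/481 ≈ 0.0062370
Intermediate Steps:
A(j) = -4904/3 (A(j) = -⅔ + (140 - 121)*(28 - 114) = -⅔ + 19*(-86) = -⅔ - 1634 = -4904/3)
1/(A(271) + 1795) = 1/(-4904/3 + 1795) = 1/(481/3) = 3/481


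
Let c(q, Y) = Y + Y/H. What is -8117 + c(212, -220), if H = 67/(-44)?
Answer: -548899/67 ≈ -8192.5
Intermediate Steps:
H = -67/44 (H = 67*(-1/44) = -67/44 ≈ -1.5227)
c(q, Y) = 23*Y/67 (c(q, Y) = Y + Y/(-67/44) = Y + Y*(-44/67) = Y - 44*Y/67 = 23*Y/67)
-8117 + c(212, -220) = -8117 + (23/67)*(-220) = -8117 - 5060/67 = -548899/67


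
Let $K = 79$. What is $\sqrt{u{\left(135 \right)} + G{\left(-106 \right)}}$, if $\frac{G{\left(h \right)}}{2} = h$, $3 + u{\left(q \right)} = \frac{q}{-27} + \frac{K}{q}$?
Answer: $\frac{i \sqrt{444315}}{45} \approx 14.813 i$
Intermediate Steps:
$u{\left(q \right)} = -3 + \frac{79}{q} - \frac{q}{27}$ ($u{\left(q \right)} = -3 + \left(\frac{q}{-27} + \frac{79}{q}\right) = -3 + \left(q \left(- \frac{1}{27}\right) + \frac{79}{q}\right) = -3 - \left(- \frac{79}{q} + \frac{q}{27}\right) = -3 + \frac{79}{q} - \frac{q}{27}$)
$G{\left(h \right)} = 2 h$
$\sqrt{u{\left(135 \right)} + G{\left(-106 \right)}} = \sqrt{\left(-3 + \frac{79}{135} - 5\right) + 2 \left(-106\right)} = \sqrt{\left(-3 + 79 \cdot \frac{1}{135} - 5\right) - 212} = \sqrt{\left(-3 + \frac{79}{135} - 5\right) - 212} = \sqrt{- \frac{1001}{135} - 212} = \sqrt{- \frac{29621}{135}} = \frac{i \sqrt{444315}}{45}$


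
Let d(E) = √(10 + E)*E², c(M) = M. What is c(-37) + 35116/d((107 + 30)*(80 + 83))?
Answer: -37 + 35116*√22341/11140866026301 ≈ -37.000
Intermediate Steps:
d(E) = E²*√(10 + E)
c(-37) + 35116/d((107 + 30)*(80 + 83)) = -37 + 35116/((((107 + 30)*(80 + 83))²*√(10 + (107 + 30)*(80 + 83)))) = -37 + 35116/(((137*163)²*√(10 + 137*163))) = -37 + 35116/((22331²*√(10 + 22331))) = -37 + 35116/((498673561*√22341)) = -37 + 35116*(√22341/11140866026301) = -37 + 35116*√22341/11140866026301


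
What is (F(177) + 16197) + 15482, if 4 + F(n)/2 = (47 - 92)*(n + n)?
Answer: -189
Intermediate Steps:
F(n) = -8 - 180*n (F(n) = -8 + 2*((47 - 92)*(n + n)) = -8 + 2*(-90*n) = -8 - 180*n)
(F(177) + 16197) + 15482 = ((-8 - 180*177) + 16197) + 15482 = ((-8 - 31860) + 16197) + 15482 = (-31868 + 16197) + 15482 = -15671 + 15482 = -189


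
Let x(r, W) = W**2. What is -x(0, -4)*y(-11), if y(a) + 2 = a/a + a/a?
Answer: 0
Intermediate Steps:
y(a) = 0 (y(a) = -2 + (a/a + a/a) = -2 + (1 + 1) = -2 + 2 = 0)
-x(0, -4)*y(-11) = -(-4)**2*0 = -16*0 = -1*0 = 0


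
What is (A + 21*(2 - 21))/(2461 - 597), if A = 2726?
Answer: 2327/1864 ≈ 1.2484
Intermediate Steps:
(A + 21*(2 - 21))/(2461 - 597) = (2726 + 21*(2 - 21))/(2461 - 597) = (2726 + 21*(-19))/1864 = (2726 - 399)*(1/1864) = 2327*(1/1864) = 2327/1864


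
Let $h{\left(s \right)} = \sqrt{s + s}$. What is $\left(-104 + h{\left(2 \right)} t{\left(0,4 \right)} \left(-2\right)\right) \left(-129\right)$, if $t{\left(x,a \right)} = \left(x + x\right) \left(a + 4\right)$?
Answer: $13416$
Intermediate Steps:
$t{\left(x,a \right)} = 2 x \left(4 + a\right)$
$h{\left(s \right)} = \sqrt{2} \sqrt{s}$ ($h{\left(s \right)} = \sqrt{2 s} = \sqrt{2} \sqrt{s}$)
$\left(-104 + h{\left(2 \right)} t{\left(0,4 \right)} \left(-2\right)\right) \left(-129\right) = \left(-104 + \sqrt{2} \sqrt{2} \cdot 2 \cdot 0 \left(4 + 4\right) \left(-2\right)\right) \left(-129\right) = \left(-104 + 2 \cdot 2 \cdot 0 \cdot 8 \left(-2\right)\right) \left(-129\right) = \left(-104 + 2 \cdot 0 \left(-2\right)\right) \left(-129\right) = \left(-104 + 0 \left(-2\right)\right) \left(-129\right) = \left(-104 + 0\right) \left(-129\right) = \left(-104\right) \left(-129\right) = 13416$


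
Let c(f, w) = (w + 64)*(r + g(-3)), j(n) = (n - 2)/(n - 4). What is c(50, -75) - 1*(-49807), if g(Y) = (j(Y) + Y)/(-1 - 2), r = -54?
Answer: 1058245/21 ≈ 50393.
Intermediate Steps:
j(n) = (-2 + n)/(-4 + n)
g(Y) = -Y/3 - (-2 + Y)/(3*(-4 + Y)) (g(Y) = ((-2 + Y)/(-4 + Y) + Y)/(-1 - 2) = (Y + (-2 + Y)/(-4 + Y))/(-3) = (Y + (-2 + Y)/(-4 + Y))*(-⅓) = -Y/3 - (-2 + Y)/(3*(-4 + Y)))
c(f, w) = -71552/21 - 1118*w/21 (c(f, w) = (w + 64)*(-54 + (2 - 1*(-3) - 1*(-3)*(-4 - 3))/(3*(-4 - 3))) = (64 + w)*(-54 + (⅓)*(2 + 3 - 1*(-3)*(-7))/(-7)) = (64 + w)*(-54 + (⅓)*(-⅐)*(2 + 3 - 21)) = (64 + w)*(-54 + (⅓)*(-⅐)*(-16)) = (64 + w)*(-54 + 16/21) = (64 + w)*(-1118/21) = -71552/21 - 1118*w/21)
c(50, -75) - 1*(-49807) = (-71552/21 - 1118/21*(-75)) - 1*(-49807) = (-71552/21 + 27950/7) + 49807 = 12298/21 + 49807 = 1058245/21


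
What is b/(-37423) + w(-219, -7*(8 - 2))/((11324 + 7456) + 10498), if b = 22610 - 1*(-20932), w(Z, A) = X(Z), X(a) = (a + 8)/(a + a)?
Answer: -558364435835/479903720172 ≈ -1.1635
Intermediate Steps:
X(a) = (8 + a)/(2*a) (X(a) = (8 + a)/((2*a)) = (8 + a)*(1/(2*a)) = (8 + a)/(2*a))
w(Z, A) = (8 + Z)/(2*Z)
b = 43542 (b = 22610 + 20932 = 43542)
b/(-37423) + w(-219, -7*(8 - 2))/((11324 + 7456) + 10498) = 43542/(-37423) + ((½)*(8 - 219)/(-219))/((11324 + 7456) + 10498) = 43542*(-1/37423) + ((½)*(-1/219)*(-211))/(18780 + 10498) = -43542/37423 + (211/438)/29278 = -43542/37423 + (211/438)*(1/29278) = -43542/37423 + 211/12823764 = -558364435835/479903720172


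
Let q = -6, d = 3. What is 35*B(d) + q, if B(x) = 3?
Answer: 99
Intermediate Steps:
35*B(d) + q = 35*3 - 6 = 105 - 6 = 99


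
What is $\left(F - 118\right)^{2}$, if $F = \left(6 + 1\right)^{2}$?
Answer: $4761$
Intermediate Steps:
$F = 49$ ($F = 7^{2} = 49$)
$\left(F - 118\right)^{2} = \left(49 - 118\right)^{2} = \left(-69\right)^{2} = 4761$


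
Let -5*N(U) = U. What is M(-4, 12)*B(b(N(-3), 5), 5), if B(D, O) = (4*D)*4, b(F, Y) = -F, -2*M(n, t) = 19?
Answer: 456/5 ≈ 91.200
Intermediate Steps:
M(n, t) = -19/2 (M(n, t) = -1/2*19 = -19/2)
N(U) = -U/5
B(D, O) = 16*D
M(-4, 12)*B(b(N(-3), 5), 5) = -152*(-(-1)*(-3)/5) = -152*(-1*3/5) = -152*(-3)/5 = -19/2*(-48/5) = 456/5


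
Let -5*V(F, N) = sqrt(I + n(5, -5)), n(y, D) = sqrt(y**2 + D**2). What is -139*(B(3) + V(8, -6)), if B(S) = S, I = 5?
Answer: -417 + 139*sqrt(5 + 5*sqrt(2))/5 ≈ -320.41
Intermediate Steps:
n(y, D) = sqrt(D**2 + y**2)
V(F, N) = -sqrt(5 + 5*sqrt(2))/5 (V(F, N) = -sqrt(5 + sqrt((-5)**2 + 5**2))/5 = -sqrt(5 + sqrt(25 + 25))/5 = -sqrt(5 + sqrt(50))/5 = -sqrt(5 + 5*sqrt(2))/5)
-139*(B(3) + V(8, -6)) = -139*(3 - sqrt(5 + 5*sqrt(2))/5) = -417 + 139*sqrt(5 + 5*sqrt(2))/5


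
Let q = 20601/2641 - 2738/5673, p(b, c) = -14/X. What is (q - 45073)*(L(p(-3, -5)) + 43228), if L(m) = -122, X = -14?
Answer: -29104816061477044/14982393 ≈ -1.9426e+9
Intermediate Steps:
p(b, c) = 1 (p(b, c) = -14/(-14) = -14*(-1/14) = 1)
q = 109638415/14982393 (q = 20601*(1/2641) - 2738*1/5673 = 20601/2641 - 2738/5673 = 109638415/14982393 ≈ 7.3178)
(q - 45073)*(L(p(-3, -5)) + 43228) = (109638415/14982393 - 45073)*(-122 + 43228) = -675191761274/14982393*43106 = -29104816061477044/14982393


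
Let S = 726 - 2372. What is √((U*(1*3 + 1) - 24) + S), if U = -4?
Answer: I*√1686 ≈ 41.061*I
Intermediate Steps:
S = -1646
√((U*(1*3 + 1) - 24) + S) = √((-4*(1*3 + 1) - 24) - 1646) = √((-4*(3 + 1) - 24) - 1646) = √((-4*4 - 24) - 1646) = √((-16 - 24) - 1646) = √(-40 - 1646) = √(-1686) = I*√1686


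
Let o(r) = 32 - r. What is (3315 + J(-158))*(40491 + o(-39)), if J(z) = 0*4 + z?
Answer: 128054234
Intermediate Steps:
J(z) = z (J(z) = 0 + z = z)
(3315 + J(-158))*(40491 + o(-39)) = (3315 - 158)*(40491 + (32 - 1*(-39))) = 3157*(40491 + (32 + 39)) = 3157*(40491 + 71) = 3157*40562 = 128054234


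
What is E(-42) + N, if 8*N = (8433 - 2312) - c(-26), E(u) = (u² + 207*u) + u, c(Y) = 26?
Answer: -49681/8 ≈ -6210.1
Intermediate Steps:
E(u) = u² + 208*u
N = 6095/8 (N = ((8433 - 2312) - 1*26)/8 = (6121 - 26)/8 = (⅛)*6095 = 6095/8 ≈ 761.88)
E(-42) + N = -42*(208 - 42) + 6095/8 = -42*166 + 6095/8 = -6972 + 6095/8 = -49681/8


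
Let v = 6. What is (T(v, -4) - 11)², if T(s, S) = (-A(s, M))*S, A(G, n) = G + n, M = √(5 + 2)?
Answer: 281 + 104*√7 ≈ 556.16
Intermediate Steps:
M = √7 ≈ 2.6458
T(s, S) = S*(-s - √7) (T(s, S) = (-(s + √7))*S = (-s - √7)*S = S*(-s - √7))
(T(v, -4) - 11)² = (-1*(-4)*(6 + √7) - 11)² = ((24 + 4*√7) - 11)² = (13 + 4*√7)²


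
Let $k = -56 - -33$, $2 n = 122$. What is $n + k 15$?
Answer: $-284$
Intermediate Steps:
$n = 61$ ($n = \frac{1}{2} \cdot 122 = 61$)
$k = -23$ ($k = -56 + 33 = -23$)
$n + k 15 = 61 - 345 = -284$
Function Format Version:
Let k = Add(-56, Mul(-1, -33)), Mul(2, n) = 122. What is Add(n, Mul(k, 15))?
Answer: -284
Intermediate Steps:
n = 61 (n = Mul(Rational(1, 2), 122) = 61)
k = -23 (k = Add(-56, 33) = -23)
Add(n, Mul(k, 15)) = Add(61, Mul(-23, 15)) = Add(61, -345) = -284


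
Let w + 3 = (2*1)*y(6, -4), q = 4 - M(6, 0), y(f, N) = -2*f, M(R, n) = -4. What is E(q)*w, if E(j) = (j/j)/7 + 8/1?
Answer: -1539/7 ≈ -219.86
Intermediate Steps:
q = 8 (q = 4 - 1*(-4) = 4 + 4 = 8)
E(j) = 57/7 (E(j) = 1*(⅐) + 8*1 = ⅐ + 8 = 57/7)
w = -27 (w = -3 + (2*1)*(-2*6) = -3 + 2*(-12) = -3 - 24 = -27)
E(q)*w = (57/7)*(-27) = -1539/7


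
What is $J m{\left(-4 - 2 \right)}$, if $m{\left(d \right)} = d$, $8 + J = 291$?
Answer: $-1698$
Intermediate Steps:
$J = 283$ ($J = -8 + 291 = 283$)
$J m{\left(-4 - 2 \right)} = 283 \left(-4 - 2\right) = 283 \left(-6\right) = -1698$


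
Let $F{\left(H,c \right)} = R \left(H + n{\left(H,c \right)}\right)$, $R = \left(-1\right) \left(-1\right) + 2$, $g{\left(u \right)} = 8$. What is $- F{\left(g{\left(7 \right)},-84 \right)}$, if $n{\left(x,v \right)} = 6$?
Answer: $-42$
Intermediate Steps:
$R = 3$ ($R = 1 + 2 = 3$)
$F{\left(H,c \right)} = 18 + 3 H$ ($F{\left(H,c \right)} = 3 \left(H + 6\right) = 3 \left(6 + H\right) = 18 + 3 H$)
$- F{\left(g{\left(7 \right)},-84 \right)} = - (18 + 3 \cdot 8) = - (18 + 24) = \left(-1\right) 42 = -42$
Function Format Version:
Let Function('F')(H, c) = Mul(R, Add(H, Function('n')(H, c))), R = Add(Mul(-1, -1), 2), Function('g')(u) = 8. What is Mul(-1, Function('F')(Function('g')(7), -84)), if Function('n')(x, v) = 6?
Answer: -42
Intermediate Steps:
R = 3 (R = Add(1, 2) = 3)
Function('F')(H, c) = Add(18, Mul(3, H)) (Function('F')(H, c) = Mul(3, Add(H, 6)) = Mul(3, Add(6, H)) = Add(18, Mul(3, H)))
Mul(-1, Function('F')(Function('g')(7), -84)) = Mul(-1, Add(18, Mul(3, 8))) = Mul(-1, Add(18, 24)) = Mul(-1, 42) = -42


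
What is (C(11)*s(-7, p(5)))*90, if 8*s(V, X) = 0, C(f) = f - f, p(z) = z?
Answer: 0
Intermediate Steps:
C(f) = 0
s(V, X) = 0 (s(V, X) = (⅛)*0 = 0)
(C(11)*s(-7, p(5)))*90 = (0*0)*90 = 0*90 = 0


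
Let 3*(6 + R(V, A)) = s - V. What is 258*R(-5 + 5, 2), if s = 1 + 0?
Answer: -1462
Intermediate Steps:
s = 1
R(V, A) = -17/3 - V/3 (R(V, A) = -6 + (1 - V)/3 = -6 + (⅓ - V/3) = -17/3 - V/3)
258*R(-5 + 5, 2) = 258*(-17/3 - (-5 + 5)/3) = 258*(-17/3 - ⅓*0) = 258*(-17/3 + 0) = 258*(-17/3) = -1462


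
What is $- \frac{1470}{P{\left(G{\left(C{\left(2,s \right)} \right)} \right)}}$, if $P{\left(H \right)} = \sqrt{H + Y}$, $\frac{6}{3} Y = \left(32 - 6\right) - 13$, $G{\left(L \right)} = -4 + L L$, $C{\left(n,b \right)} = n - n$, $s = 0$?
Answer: $- 294 \sqrt{10} \approx -929.71$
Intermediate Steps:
$C{\left(n,b \right)} = 0$
$G{\left(L \right)} = -4 + L^{2}$
$Y = \frac{13}{2}$ ($Y = \frac{\left(32 - 6\right) - 13}{2} = \frac{26 - 13}{2} = \frac{1}{2} \cdot 13 = \frac{13}{2} \approx 6.5$)
$P{\left(H \right)} = \sqrt{\frac{13}{2} + H}$ ($P{\left(H \right)} = \sqrt{H + \frac{13}{2}} = \sqrt{\frac{13}{2} + H}$)
$- \frac{1470}{P{\left(G{\left(C{\left(2,s \right)} \right)} \right)}} = - \frac{1470}{\frac{1}{2} \sqrt{26 + 4 \left(-4 + 0^{2}\right)}} = - \frac{1470}{\frac{1}{2} \sqrt{26 + 4 \left(-4 + 0\right)}} = - \frac{1470}{\frac{1}{2} \sqrt{26 + 4 \left(-4\right)}} = - \frac{1470}{\frac{1}{2} \sqrt{26 - 16}} = - \frac{1470}{\frac{1}{2} \sqrt{10}} = - 1470 \frac{\sqrt{10}}{5} = - 294 \sqrt{10}$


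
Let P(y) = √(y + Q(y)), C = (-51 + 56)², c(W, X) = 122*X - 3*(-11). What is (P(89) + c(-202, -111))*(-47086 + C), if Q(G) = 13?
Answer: 635747049 - 47061*√102 ≈ 6.3527e+8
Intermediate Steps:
c(W, X) = 33 + 122*X (c(W, X) = 122*X + 33 = 33 + 122*X)
C = 25 (C = 5² = 25)
P(y) = √(13 + y) (P(y) = √(y + 13) = √(13 + y))
(P(89) + c(-202, -111))*(-47086 + C) = (√(13 + 89) + (33 + 122*(-111)))*(-47086 + 25) = (√102 + (33 - 13542))*(-47061) = (√102 - 13509)*(-47061) = (-13509 + √102)*(-47061) = 635747049 - 47061*√102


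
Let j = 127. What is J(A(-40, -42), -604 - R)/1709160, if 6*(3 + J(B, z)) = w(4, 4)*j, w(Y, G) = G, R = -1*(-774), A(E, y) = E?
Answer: 49/1025496 ≈ 4.7782e-5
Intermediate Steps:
R = 774
J(B, z) = 245/3 (J(B, z) = -3 + (4*127)/6 = -3 + (⅙)*508 = -3 + 254/3 = 245/3)
J(A(-40, -42), -604 - R)/1709160 = (245/3)/1709160 = (245/3)*(1/1709160) = 49/1025496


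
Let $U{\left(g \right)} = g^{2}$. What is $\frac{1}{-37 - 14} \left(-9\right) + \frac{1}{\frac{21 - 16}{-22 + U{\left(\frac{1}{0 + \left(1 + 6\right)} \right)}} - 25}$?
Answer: $\frac{63201}{461890} \approx 0.13683$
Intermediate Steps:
$\frac{1}{-37 - 14} \left(-9\right) + \frac{1}{\frac{21 - 16}{-22 + U{\left(\frac{1}{0 + \left(1 + 6\right)} \right)}} - 25} = \frac{1}{-37 - 14} \left(-9\right) + \frac{1}{\frac{21 - 16}{-22 + \left(\frac{1}{0 + \left(1 + 6\right)}\right)^{2}} - 25} = \frac{1}{-51} \left(-9\right) + \frac{1}{\frac{5}{-22 + \left(\frac{1}{0 + 7}\right)^{2}} - 25} = \left(- \frac{1}{51}\right) \left(-9\right) + \frac{1}{\frac{5}{-22 + \left(\frac{1}{7}\right)^{2}} - 25} = \frac{3}{17} + \frac{1}{\frac{5}{-22 + \left(\frac{1}{7}\right)^{2}} - 25} = \frac{3}{17} + \frac{1}{\frac{5}{-22 + \frac{1}{49}} - 25} = \frac{3}{17} + \frac{1}{\frac{5}{- \frac{1077}{49}} - 25} = \frac{3}{17} + \frac{1}{5 \left(- \frac{49}{1077}\right) - 25} = \frac{3}{17} + \frac{1}{- \frac{245}{1077} - 25} = \frac{3}{17} + \frac{1}{- \frac{27170}{1077}} = \frac{3}{17} - \frac{1077}{27170} = \frac{63201}{461890}$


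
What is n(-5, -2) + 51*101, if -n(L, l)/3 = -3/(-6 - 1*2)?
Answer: 41199/8 ≈ 5149.9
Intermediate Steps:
n(L, l) = -9/8 (n(L, l) = -(-9)/(-6 - 1*2) = -(-9)/(-6 - 2) = -(-9)/(-8) = -(-9)*(-1)/8 = -3*3/8 = -9/8)
n(-5, -2) + 51*101 = -9/8 + 51*101 = -9/8 + 5151 = 41199/8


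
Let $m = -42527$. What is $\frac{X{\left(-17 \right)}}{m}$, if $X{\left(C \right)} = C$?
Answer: $\frac{17}{42527} \approx 0.00039975$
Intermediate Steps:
$\frac{X{\left(-17 \right)}}{m} = - \frac{17}{-42527} = \left(-17\right) \left(- \frac{1}{42527}\right) = \frac{17}{42527}$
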